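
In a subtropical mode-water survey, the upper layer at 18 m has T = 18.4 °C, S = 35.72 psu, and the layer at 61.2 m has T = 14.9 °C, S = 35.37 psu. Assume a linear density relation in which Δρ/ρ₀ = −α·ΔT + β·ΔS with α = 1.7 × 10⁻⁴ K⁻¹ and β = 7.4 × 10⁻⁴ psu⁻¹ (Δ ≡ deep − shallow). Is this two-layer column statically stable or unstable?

ΔT = 14.9 − 18.4 = -3.5 K and ΔS = 35.37 − 35.72 = -0.35 psu (deep − shallow).
−αΔT = 5.95 × 10⁻⁴; βΔS = -2.59 × 10⁻⁴; sum Δρ/ρ₀ = 3.36 × 10⁻⁴.
Δρ/ρ₀ > 0, so Δρ > 0: deeper water is denser → statically stable.

stable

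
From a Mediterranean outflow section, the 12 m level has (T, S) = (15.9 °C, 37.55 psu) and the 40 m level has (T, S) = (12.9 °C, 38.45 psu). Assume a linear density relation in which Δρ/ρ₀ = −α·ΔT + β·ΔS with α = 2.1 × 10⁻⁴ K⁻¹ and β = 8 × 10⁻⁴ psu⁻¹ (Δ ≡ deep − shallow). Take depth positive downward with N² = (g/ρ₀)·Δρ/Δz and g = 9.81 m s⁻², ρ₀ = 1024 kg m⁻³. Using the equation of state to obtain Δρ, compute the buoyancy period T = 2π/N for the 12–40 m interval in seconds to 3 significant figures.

289 s

ΔT = -3.0 K, ΔS = +0.90 psu (deep − shallow).
Δρ/ρ₀ = −αΔT + βΔS = 6.30 × 10⁻⁴ + 7.20 × 10⁻⁴ = 1.35 × 10⁻³, so Δρ ≈ 1.382 kg m⁻³.
N² = (g/ρ₀)·Δρ/Δz = g·(Δρ/ρ₀)/Δz = 9.81 × 1.35 × 10⁻³ / 28 = 4.7298 × 10⁻⁴ s⁻².
N = √(4.7298 × 10⁻⁴) = 0.021748 rad s⁻¹ → T = 2π/N = 288.91 s ≈ 289 s.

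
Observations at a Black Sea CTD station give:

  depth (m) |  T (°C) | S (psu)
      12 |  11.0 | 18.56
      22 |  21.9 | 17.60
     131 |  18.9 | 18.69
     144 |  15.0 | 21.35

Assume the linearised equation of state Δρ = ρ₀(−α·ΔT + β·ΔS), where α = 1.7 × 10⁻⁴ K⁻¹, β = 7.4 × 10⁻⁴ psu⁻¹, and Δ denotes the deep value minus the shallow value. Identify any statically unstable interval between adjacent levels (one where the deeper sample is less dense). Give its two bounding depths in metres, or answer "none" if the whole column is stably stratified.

Evaluate Δρ/ρ₀ = −αΔT + βΔS across each adjacent pair:
  12–22 m: −αΔT+βΔS = −(1.7 × 10⁻⁴)(+10.9)+(7.4 × 10⁻⁴)(-0.96) = -2.6 × 10⁻³ → UNSTABLE
  22–131 m: −αΔT+βΔS = −(1.7 × 10⁻⁴)(-3.0)+(7.4 × 10⁻⁴)(+1.09) = 1.3 × 10⁻³ → stable
  131–144 m: −αΔT+βΔS = −(1.7 × 10⁻⁴)(-3.9)+(7.4 × 10⁻⁴)(+2.66) = 2.6 × 10⁻³ → stable
The 12–22 m interval has Δρ < 0: lighter water underlies denser water.

12–22 m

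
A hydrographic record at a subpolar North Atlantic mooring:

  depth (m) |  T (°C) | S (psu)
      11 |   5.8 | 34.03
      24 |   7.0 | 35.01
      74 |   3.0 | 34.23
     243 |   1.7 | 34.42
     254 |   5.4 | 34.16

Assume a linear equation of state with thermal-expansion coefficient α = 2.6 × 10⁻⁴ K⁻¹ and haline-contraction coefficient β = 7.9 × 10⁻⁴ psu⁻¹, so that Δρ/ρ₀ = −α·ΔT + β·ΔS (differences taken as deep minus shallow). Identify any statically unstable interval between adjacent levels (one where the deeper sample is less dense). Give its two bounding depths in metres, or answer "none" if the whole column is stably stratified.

Evaluate Δρ/ρ₀ = −αΔT + βΔS across each adjacent pair:
  11–24 m: −αΔT+βΔS = −(2.6 × 10⁻⁴)(+1.2)+(7.9 × 10⁻⁴)(+0.98) = 4.6 × 10⁻⁴ → stable
  24–74 m: −αΔT+βΔS = −(2.6 × 10⁻⁴)(-4.0)+(7.9 × 10⁻⁴)(-0.78) = 4.2 × 10⁻⁴ → stable
  74–243 m: −αΔT+βΔS = −(2.6 × 10⁻⁴)(-1.3)+(7.9 × 10⁻⁴)(+0.19) = 4.9 × 10⁻⁴ → stable
  243–254 m: −αΔT+βΔS = −(2.6 × 10⁻⁴)(+3.7)+(7.9 × 10⁻⁴)(-0.26) = -1.2 × 10⁻³ → UNSTABLE
The 243–254 m interval has Δρ < 0: lighter water underlies denser water.

243–254 m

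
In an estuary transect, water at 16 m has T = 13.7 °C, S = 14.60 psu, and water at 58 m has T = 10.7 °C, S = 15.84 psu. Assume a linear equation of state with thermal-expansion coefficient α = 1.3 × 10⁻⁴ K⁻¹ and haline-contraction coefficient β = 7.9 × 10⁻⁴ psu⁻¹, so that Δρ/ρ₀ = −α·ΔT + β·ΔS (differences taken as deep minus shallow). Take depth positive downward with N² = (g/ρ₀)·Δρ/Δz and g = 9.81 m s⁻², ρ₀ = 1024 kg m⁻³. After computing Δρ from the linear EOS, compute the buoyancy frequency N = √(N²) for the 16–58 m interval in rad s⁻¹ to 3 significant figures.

ΔT = -3.0 K, ΔS = +1.24 psu (deep − shallow).
Δρ/ρ₀ = −αΔT + βΔS = 3.90 × 10⁻⁴ + 9.796 × 10⁻⁴ = 1.3696 × 10⁻³, so Δρ ≈ 1.402 kg m⁻³.
N² = (g/ρ₀)·Δρ/Δz = g·(Δρ/ρ₀)/Δz = 9.81 × 1.3696 × 10⁻³ / 42 = 3.1990 × 10⁻⁴ s⁻².
N = √(3.1990 × 10⁻⁴) = 0.017886 rad s⁻¹ ≈ 0.0179 rad s⁻¹.

0.0179 rad s⁻¹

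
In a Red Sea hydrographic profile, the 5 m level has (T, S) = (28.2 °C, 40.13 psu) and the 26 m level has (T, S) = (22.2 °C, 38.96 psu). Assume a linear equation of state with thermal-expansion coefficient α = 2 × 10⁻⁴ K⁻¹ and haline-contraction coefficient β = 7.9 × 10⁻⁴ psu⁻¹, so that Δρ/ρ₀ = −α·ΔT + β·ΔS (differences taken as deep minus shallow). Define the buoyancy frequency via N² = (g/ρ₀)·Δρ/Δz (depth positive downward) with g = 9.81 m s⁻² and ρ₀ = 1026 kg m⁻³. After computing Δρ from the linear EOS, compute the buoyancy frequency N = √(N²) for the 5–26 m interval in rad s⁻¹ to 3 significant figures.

0.0113 rad s⁻¹

ΔT = -6.0 K, ΔS = -1.17 psu (deep − shallow).
Δρ/ρ₀ = −αΔT + βΔS = 1.20 × 10⁻³ − 9.243 × 10⁻⁴ = 2.757 × 10⁻⁴, so Δρ ≈ 0.2829 kg m⁻³.
N² = (g/ρ₀)·Δρ/Δz = g·(Δρ/ρ₀)/Δz = 9.81 × 2.757 × 10⁻⁴ / 21 = 1.2879 × 10⁻⁴ s⁻².
N = √(1.2879 × 10⁻⁴) = 0.011349 rad s⁻¹ ≈ 0.0113 rad s⁻¹.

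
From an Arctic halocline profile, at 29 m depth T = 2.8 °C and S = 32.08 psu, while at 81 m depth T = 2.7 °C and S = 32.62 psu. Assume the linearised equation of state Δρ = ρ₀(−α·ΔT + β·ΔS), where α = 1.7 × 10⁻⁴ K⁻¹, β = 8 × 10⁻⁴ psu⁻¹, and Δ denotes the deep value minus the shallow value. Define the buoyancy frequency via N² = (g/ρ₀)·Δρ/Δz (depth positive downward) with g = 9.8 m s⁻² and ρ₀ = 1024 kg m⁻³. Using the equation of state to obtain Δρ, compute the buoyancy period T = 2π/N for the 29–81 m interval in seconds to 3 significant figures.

683 s

ΔT = -0.1 K, ΔS = +0.54 psu (deep − shallow).
Δρ/ρ₀ = −αΔT + βΔS = 1.70 × 10⁻⁵ + 4.32 × 10⁻⁴ = 4.49 × 10⁻⁴, so Δρ ≈ 0.4598 kg m⁻³.
N² = (g/ρ₀)·Δρ/Δz = g·(Δρ/ρ₀)/Δz = 9.8 × 4.49 × 10⁻⁴ / 52 = 8.4619 × 10⁻⁵ s⁻².
N = √(8.4619 × 10⁻⁵) = 9.1989 × 10⁻³ rad s⁻¹ → T = 2π/N = 683.04 s ≈ 683 s.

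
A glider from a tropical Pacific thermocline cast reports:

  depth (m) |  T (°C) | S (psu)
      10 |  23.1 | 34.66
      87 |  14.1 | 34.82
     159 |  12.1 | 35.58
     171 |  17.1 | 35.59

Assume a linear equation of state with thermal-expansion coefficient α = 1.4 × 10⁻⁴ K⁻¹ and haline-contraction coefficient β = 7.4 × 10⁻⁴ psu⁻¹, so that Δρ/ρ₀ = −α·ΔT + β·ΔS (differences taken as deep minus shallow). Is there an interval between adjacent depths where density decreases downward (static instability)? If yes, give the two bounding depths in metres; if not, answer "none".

Evaluate Δρ/ρ₀ = −αΔT + βΔS across each adjacent pair:
  10–87 m: −αΔT+βΔS = −(1.4 × 10⁻⁴)(-9.0)+(7.4 × 10⁻⁴)(+0.16) = 1.4 × 10⁻³ → stable
  87–159 m: −αΔT+βΔS = −(1.4 × 10⁻⁴)(-2.0)+(7.4 × 10⁻⁴)(+0.76) = 8.4 × 10⁻⁴ → stable
  159–171 m: −αΔT+βΔS = −(1.4 × 10⁻⁴)(+5.0)+(7.4 × 10⁻⁴)(+0.01) = -6.9 × 10⁻⁴ → UNSTABLE
The 159–171 m interval has Δρ < 0: lighter water underlies denser water.

159–171 m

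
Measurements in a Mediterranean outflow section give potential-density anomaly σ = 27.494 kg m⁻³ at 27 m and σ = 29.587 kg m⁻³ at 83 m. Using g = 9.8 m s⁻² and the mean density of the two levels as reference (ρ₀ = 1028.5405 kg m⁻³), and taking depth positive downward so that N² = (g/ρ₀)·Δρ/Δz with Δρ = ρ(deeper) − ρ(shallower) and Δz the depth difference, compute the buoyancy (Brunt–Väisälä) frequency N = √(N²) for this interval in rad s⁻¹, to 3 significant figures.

0.0189 rad s⁻¹

Δρ = 1029.587 − 1027.494 = 2.093 kg m⁻³ over Δz = 83 − 27 = 56 m.
N² = (9.8/1028.5405) × (2.093/56) = 3.5611 × 10⁻⁴ s⁻².
N = √(3.5611 × 10⁻⁴) = 0.018871 rad s⁻¹ ≈ 0.0189 rad s⁻¹.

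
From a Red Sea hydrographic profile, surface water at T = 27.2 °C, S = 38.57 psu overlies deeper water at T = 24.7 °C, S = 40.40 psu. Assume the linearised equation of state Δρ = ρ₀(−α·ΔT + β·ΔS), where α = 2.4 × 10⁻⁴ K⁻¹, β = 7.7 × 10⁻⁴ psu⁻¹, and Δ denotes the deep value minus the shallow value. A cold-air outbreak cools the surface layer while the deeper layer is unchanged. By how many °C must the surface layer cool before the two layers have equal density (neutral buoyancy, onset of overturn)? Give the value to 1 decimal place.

8.4 °C

Neutral buoyancy requires Δρ = 0, i.e. −α(T_deep − T_surf′) + β(S_deep − S_surf) = 0.
T_surf′ = T_deep − (β/α)·ΔS = 24.7 − (7.7 × 10⁻⁴/2.4 × 10⁻⁴)·(+1.83) = 18.829 °C.
Cooling required: 27.2 − (18.829) = 8.371 °C.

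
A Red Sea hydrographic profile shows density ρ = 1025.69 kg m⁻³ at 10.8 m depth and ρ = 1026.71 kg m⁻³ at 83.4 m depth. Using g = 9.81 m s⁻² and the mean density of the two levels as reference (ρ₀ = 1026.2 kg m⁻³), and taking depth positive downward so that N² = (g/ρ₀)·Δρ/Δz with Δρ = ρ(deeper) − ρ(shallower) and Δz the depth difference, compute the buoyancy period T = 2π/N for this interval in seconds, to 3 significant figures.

Δρ = 1026.71 − 1025.69 = 1.02 kg m⁻³ over Δz = 83.4 − 10.8 = 72.6 m.
N² = (9.81/1026.2) × (1.02/72.6) = 1.3431 × 10⁻⁴ s⁻².
N = √(1.3431 × 10⁻⁴) = 0.011589 rad s⁻¹, so T = 2π/N = 542.17 s ≈ 542 s.

542 s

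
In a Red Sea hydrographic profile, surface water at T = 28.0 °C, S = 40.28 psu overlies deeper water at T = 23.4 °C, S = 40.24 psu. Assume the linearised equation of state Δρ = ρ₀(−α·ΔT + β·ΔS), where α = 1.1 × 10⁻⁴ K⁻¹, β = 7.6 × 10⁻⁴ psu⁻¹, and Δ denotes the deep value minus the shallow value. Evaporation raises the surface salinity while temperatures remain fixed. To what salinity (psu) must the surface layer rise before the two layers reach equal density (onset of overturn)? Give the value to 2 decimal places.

Neutral buoyancy requires −α(T_deep − T_surf) + β(S_deep − S_surf′) = 0.
S_surf′ = S_deep − (α/β)·ΔT = 40.24 − (1.1 × 10⁻⁴/7.6 × 10⁻⁴)·(-4.6) = 40.9058 psu.
Increase required: 40.9058 − 40.28 = 0.6258 psu.

40.91 psu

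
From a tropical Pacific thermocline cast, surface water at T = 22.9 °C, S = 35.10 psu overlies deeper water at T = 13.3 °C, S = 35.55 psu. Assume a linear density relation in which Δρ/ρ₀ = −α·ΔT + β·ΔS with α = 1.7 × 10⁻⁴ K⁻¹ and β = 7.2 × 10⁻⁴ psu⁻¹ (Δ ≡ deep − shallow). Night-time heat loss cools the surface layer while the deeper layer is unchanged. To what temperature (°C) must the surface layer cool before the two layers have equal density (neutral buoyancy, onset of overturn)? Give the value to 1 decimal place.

Neutral buoyancy requires Δρ = 0, i.e. −α(T_deep − T_surf′) + β(S_deep − S_surf) = 0.
T_surf′ = T_deep − (β/α)·ΔS = 13.3 − (7.2 × 10⁻⁴/1.7 × 10⁻⁴)·(+0.45) = 11.394 °C.
Cooling required: 22.9 − (11.394) = 11.506 °C.

11.4 °C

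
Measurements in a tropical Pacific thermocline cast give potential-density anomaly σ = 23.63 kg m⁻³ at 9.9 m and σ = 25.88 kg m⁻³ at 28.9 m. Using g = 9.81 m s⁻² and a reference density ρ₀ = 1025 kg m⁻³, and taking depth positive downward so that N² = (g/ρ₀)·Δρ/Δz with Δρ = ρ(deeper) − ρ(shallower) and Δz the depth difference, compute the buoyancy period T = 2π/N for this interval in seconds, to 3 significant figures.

Δρ = 1025.88 − 1023.63 = 2.25 kg m⁻³ over Δz = 28.9 − 9.9 = 19 m.
N² = (9.81/1025) × (2.25/19) = 1.1334 × 10⁻³ s⁻².
N = √(1.1334 × 10⁻³) = 0.033666 rad s⁻¹, so T = 2π/N = 186.63 s ≈ 187 s.

187 s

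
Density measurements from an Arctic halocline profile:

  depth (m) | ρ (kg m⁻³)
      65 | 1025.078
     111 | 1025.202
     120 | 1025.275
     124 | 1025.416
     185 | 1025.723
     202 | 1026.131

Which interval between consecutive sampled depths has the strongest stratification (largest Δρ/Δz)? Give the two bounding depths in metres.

120–124 m

Compute the density gradient over each adjacent pair:
  65–111 m: Δρ/Δz = 0.124/46 = 2.7 × 10⁻³ kg m⁻⁴
  111–120 m: Δρ/Δz = 0.073/9 = 8.1 × 10⁻³ kg m⁻⁴
  120–124 m: Δρ/Δz = 0.141/4 = 0.035 kg m⁻⁴
  124–185 m: Δρ/Δz = 0.307/61 = 5.0 × 10⁻³ kg m⁻⁴
  185–202 m: Δρ/Δz = 0.408/17 = 0.024 kg m⁻⁴
The largest gradient is in the 120–124 m interval — the pycnocline.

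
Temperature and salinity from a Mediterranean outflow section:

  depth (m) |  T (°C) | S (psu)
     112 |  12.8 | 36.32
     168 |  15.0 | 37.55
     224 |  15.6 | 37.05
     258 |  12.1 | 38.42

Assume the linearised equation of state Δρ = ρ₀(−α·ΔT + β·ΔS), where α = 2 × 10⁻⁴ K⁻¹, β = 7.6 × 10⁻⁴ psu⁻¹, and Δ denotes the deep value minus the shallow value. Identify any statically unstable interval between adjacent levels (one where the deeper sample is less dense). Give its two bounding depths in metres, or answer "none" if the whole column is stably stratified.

168–224 m

Evaluate Δρ/ρ₀ = −αΔT + βΔS across each adjacent pair:
  112–168 m: −αΔT+βΔS = −(2 × 10⁻⁴)(+2.2)+(7.6 × 10⁻⁴)(+1.23) = 4.9 × 10⁻⁴ → stable
  168–224 m: −αΔT+βΔS = −(2 × 10⁻⁴)(+0.6)+(7.6 × 10⁻⁴)(-0.50) = -5.0 × 10⁻⁴ → UNSTABLE
  224–258 m: −αΔT+βΔS = −(2 × 10⁻⁴)(-3.5)+(7.6 × 10⁻⁴)(+1.37) = 1.7 × 10⁻³ → stable
The 168–224 m interval has Δρ < 0: lighter water underlies denser water.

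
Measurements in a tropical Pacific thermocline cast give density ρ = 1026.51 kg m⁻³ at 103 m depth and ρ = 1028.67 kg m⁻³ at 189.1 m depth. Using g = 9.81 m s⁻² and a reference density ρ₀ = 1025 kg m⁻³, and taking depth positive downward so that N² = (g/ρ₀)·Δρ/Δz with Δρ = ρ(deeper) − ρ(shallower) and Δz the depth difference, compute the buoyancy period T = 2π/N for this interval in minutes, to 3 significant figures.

Δρ = 1028.67 − 1026.51 = 2.16 kg m⁻³ over Δz = 189.1 − 103 = 86.1 m.
N² = (9.81/1025) × (2.16/86.1) = 2.4010 × 10⁻⁴ s⁻².
N = √(2.4010 × 10⁻⁴) = 0.015495 rad s⁻¹, so T = 2π/N = 405.50 s = 6.7583 min ≈ 6.76 min.

6.76 min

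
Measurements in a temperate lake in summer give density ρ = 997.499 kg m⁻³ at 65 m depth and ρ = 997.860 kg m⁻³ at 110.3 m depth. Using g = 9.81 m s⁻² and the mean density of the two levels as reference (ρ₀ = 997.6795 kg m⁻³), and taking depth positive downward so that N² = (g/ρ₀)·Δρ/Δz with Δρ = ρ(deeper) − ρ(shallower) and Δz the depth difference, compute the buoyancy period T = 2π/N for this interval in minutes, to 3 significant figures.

11.8 min

Δρ = 997.860 − 997.499 = 0.361 kg m⁻³ over Δz = 110.3 − 65 = 45.3 m.
N² = (9.81/997.6795) × (0.361/45.3) = 7.8359 × 10⁻⁵ s⁻².
N = √(7.8359 × 10⁻⁵) = 8.8521 × 10⁻³ rad s⁻¹, so T = 2π/N = 709.80 s = 11.830 min ≈ 11.8 min.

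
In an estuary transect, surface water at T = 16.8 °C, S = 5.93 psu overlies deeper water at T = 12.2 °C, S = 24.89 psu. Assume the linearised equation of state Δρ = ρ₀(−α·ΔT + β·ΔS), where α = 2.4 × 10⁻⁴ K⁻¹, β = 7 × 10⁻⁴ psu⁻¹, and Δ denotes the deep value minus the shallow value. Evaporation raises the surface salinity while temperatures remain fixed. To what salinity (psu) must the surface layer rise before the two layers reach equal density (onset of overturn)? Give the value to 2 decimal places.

Neutral buoyancy requires −α(T_deep − T_surf) + β(S_deep − S_surf′) = 0.
S_surf′ = S_deep − (α/β)·ΔT = 24.89 − (2.4 × 10⁻⁴/7 × 10⁻⁴)·(-4.6) = 26.4671 psu.
Increase required: 26.4671 − 5.93 = 20.5371 psu.

26.47 psu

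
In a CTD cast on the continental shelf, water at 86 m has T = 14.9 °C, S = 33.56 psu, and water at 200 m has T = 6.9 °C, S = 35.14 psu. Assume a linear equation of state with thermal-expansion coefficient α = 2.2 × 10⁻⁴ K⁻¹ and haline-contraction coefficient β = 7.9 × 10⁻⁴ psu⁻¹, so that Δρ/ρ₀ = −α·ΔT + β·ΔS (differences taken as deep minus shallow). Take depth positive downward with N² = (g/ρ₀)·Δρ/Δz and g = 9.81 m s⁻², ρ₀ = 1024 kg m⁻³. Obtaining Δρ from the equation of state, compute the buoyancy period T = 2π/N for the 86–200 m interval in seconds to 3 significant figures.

391 s

ΔT = -8.0 K, ΔS = +1.58 psu (deep − shallow).
Δρ/ρ₀ = −αΔT + βΔS = 1.76 × 10⁻³ + 1.2482 × 10⁻³ = 3.0082 × 10⁻³, so Δρ ≈ 3.080 kg m⁻³.
N² = (g/ρ₀)·Δρ/Δz = g·(Δρ/ρ₀)/Δz = 9.81 × 3.0082 × 10⁻³ / 114 = 2.5886 × 10⁻⁴ s⁻².
N = √(2.5886 × 10⁻⁴) = 0.016089 rad s⁻¹ → T = 2π/N = 390.53 s ≈ 391 s.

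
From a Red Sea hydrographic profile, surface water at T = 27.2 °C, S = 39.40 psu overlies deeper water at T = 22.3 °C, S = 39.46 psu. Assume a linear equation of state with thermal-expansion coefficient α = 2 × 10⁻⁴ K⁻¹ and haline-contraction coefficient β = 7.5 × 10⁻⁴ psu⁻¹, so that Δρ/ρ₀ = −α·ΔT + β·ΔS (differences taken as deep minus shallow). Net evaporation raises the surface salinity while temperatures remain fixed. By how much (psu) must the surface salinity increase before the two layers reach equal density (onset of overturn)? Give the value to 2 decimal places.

1.37 psu

Neutral buoyancy requires −α(T_deep − T_surf) + β(S_deep − S_surf′) = 0.
S_surf′ = S_deep − (α/β)·ΔT = 39.46 − (2 × 10⁻⁴/7.5 × 10⁻⁴)·(-4.9) = 40.7667 psu.
Increase required: 40.7667 − 39.40 = 1.3667 psu.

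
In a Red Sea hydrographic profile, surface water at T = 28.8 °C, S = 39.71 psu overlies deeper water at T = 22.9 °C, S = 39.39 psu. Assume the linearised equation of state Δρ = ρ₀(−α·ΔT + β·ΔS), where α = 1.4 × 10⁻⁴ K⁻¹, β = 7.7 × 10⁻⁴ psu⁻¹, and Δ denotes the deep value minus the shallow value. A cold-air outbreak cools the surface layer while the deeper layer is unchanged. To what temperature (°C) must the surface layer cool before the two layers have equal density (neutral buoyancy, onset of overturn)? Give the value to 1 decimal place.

Neutral buoyancy requires Δρ = 0, i.e. −α(T_deep − T_surf′) + β(S_deep − S_surf) = 0.
T_surf′ = T_deep − (β/α)·ΔS = 22.9 − (7.7 × 10⁻⁴/1.4 × 10⁻⁴)·(-0.32) = 24.660 °C.
Cooling required: 28.8 − (24.660) = 4.140 °C.

24.7 °C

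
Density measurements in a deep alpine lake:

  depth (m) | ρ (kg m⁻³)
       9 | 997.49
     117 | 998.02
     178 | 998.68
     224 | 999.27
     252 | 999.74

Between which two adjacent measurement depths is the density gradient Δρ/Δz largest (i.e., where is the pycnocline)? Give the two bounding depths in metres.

224–252 m

Compute the density gradient over each adjacent pair:
  9–117 m: Δρ/Δz = 0.53/108 = 4.9 × 10⁻³ kg m⁻⁴
  117–178 m: Δρ/Δz = 0.66/61 = 0.011 kg m⁻⁴
  178–224 m: Δρ/Δz = 0.59/46 = 0.013 kg m⁻⁴
  224–252 m: Δρ/Δz = 0.47/28 = 0.017 kg m⁻⁴
The largest gradient is in the 224–252 m interval — the pycnocline.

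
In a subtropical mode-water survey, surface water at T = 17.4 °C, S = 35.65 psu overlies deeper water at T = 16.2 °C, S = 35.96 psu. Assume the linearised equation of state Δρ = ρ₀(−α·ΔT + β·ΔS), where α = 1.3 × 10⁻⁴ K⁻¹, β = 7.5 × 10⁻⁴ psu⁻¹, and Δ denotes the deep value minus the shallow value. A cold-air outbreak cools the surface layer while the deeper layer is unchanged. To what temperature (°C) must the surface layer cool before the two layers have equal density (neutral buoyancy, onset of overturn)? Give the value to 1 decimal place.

Neutral buoyancy requires Δρ = 0, i.e. −α(T_deep − T_surf′) + β(S_deep − S_surf) = 0.
T_surf′ = T_deep − (β/α)·ΔS = 16.2 − (7.5 × 10⁻⁴/1.3 × 10⁻⁴)·(+0.31) = 14.412 °C.
Cooling required: 17.4 − (14.412) = 2.988 °C.

14.4 °C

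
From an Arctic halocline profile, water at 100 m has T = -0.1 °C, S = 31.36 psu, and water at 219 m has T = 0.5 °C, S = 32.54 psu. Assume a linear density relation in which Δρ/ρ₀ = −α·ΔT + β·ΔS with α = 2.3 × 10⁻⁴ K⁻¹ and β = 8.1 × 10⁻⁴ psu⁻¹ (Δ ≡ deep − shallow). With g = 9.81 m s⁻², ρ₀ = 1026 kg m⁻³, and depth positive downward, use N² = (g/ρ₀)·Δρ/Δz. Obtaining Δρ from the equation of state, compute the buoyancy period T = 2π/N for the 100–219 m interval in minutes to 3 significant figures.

12.8 min

ΔT = +0.6 K, ΔS = +1.18 psu (deep − shallow).
Δρ/ρ₀ = −αΔT + βΔS = -1.38 × 10⁻⁴ + 9.558 × 10⁻⁴ = 8.178 × 10⁻⁴, so Δρ ≈ 0.8391 kg m⁻³.
N² = (g/ρ₀)·Δρ/Δz = g·(Δρ/ρ₀)/Δz = 9.81 × 8.178 × 10⁻⁴ / 119 = 6.7417 × 10⁻⁵ s⁻².
N = √(6.7417 × 10⁻⁵) = 8.2108 × 10⁻³ rad s⁻¹ → T = 2π/N = 765.23 s = 12.754 min ≈ 12.8 min.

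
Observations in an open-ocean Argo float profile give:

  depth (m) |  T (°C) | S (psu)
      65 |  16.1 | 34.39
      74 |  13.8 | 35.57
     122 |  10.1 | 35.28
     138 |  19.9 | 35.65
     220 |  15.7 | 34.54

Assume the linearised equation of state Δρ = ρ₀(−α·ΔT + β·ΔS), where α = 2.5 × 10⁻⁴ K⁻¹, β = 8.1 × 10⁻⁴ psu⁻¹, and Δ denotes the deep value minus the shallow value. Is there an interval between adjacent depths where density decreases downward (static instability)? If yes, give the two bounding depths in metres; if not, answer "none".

Evaluate Δρ/ρ₀ = −αΔT + βΔS across each adjacent pair:
  65–74 m: −αΔT+βΔS = −(2.5 × 10⁻⁴)(-2.3)+(8.1 × 10⁻⁴)(+1.18) = 1.5 × 10⁻³ → stable
  74–122 m: −αΔT+βΔS = −(2.5 × 10⁻⁴)(-3.7)+(8.1 × 10⁻⁴)(-0.29) = 6.9 × 10⁻⁴ → stable
  122–138 m: −αΔT+βΔS = −(2.5 × 10⁻⁴)(+9.8)+(8.1 × 10⁻⁴)(+0.37) = -2.2 × 10⁻³ → UNSTABLE
  138–220 m: −αΔT+βΔS = −(2.5 × 10⁻⁴)(-4.2)+(8.1 × 10⁻⁴)(-1.11) = 1.5 × 10⁻⁴ → stable
The 122–138 m interval has Δρ < 0: lighter water underlies denser water.

122–138 m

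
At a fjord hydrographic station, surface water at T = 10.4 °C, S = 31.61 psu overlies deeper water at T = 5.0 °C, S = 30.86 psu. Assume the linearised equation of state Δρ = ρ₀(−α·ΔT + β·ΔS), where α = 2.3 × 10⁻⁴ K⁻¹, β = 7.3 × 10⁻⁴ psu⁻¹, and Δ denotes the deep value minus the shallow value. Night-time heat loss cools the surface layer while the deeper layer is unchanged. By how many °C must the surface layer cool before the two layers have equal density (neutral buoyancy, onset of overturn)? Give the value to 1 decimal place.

Neutral buoyancy requires Δρ = 0, i.e. −α(T_deep − T_surf′) + β(S_deep − S_surf) = 0.
T_surf′ = T_deep − (β/α)·ΔS = 5.0 − (7.3 × 10⁻⁴/2.3 × 10⁻⁴)·(-0.75) = 7.380 °C.
Cooling required: 10.4 − (7.380) = 3.020 °C.

3.0 °C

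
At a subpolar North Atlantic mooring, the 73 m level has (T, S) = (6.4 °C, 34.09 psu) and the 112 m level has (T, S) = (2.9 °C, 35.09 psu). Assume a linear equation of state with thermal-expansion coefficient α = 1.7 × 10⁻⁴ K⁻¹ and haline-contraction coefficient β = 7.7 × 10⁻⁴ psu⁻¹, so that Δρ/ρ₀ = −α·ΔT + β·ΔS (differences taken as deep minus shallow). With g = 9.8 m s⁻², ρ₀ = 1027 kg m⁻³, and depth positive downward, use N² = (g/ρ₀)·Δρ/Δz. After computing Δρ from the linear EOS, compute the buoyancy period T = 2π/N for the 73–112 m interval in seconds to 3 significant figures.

ΔT = -3.5 K, ΔS = +1.00 psu (deep − shallow).
Δρ/ρ₀ = −αΔT + βΔS = 5.95 × 10⁻⁴ + 7.70 × 10⁻⁴ = 1.365 × 10⁻³, so Δρ ≈ 1.402 kg m⁻³.
N² = (g/ρ₀)·Δρ/Δz = g·(Δρ/ρ₀)/Δz = 9.8 × 1.365 × 10⁻³ / 39 = 3.4300 × 10⁻⁴ s⁻².
N = √(3.4300 × 10⁻⁴) = 0.018520 rad s⁻¹ → T = 2π/N = 339.26 s ≈ 339 s.

339 s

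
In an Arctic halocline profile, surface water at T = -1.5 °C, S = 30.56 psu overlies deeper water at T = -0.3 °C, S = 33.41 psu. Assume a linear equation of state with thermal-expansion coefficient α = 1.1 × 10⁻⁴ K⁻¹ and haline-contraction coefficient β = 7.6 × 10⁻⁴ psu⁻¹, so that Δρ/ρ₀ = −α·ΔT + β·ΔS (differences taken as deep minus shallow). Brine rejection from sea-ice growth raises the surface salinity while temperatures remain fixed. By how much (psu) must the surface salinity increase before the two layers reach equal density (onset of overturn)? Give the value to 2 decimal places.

2.68 psu

Neutral buoyancy requires −α(T_deep − T_surf) + β(S_deep − S_surf′) = 0.
S_surf′ = S_deep − (α/β)·ΔT = 33.41 − (1.1 × 10⁻⁴/7.6 × 10⁻⁴)·(+1.2) = 33.2363 psu.
Increase required: 33.2363 − 30.56 = 2.6763 psu.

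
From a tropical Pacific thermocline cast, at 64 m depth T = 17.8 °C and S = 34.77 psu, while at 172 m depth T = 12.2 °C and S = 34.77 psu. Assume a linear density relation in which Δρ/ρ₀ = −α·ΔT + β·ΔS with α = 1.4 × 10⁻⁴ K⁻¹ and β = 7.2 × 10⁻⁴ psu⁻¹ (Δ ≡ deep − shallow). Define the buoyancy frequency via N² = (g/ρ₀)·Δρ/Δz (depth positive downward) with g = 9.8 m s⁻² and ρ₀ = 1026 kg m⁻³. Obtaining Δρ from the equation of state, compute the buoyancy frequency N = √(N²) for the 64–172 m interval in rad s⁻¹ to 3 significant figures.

8.43 × 10⁻³ rad s⁻¹

ΔT = -5.6 K, ΔS = +0.00 psu (deep − shallow).
Δρ/ρ₀ = −αΔT + βΔS = 7.84 × 10⁻⁴ + 0 = 7.84 × 10⁻⁴, so Δρ ≈ 0.8044 kg m⁻³.
N² = (g/ρ₀)·Δρ/Δz = g·(Δρ/ρ₀)/Δz = 9.8 × 7.84 × 10⁻⁴ / 108 = 7.1141 × 10⁻⁵ s⁻².
N = √(7.1141 × 10⁻⁵) = 8.4345 × 10⁻³ rad s⁻¹ ≈ 8.43 × 10⁻³ rad s⁻¹.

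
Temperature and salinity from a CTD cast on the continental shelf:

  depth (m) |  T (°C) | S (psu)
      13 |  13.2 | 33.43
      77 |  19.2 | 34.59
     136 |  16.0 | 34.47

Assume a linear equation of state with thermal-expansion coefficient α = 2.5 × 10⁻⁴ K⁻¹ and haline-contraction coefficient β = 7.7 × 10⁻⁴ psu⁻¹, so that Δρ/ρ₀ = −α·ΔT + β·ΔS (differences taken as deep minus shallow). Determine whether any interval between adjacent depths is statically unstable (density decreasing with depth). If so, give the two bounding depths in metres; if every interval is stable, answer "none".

Evaluate Δρ/ρ₀ = −αΔT + βΔS across each adjacent pair:
  13–77 m: −αΔT+βΔS = −(2.5 × 10⁻⁴)(+6.0)+(7.7 × 10⁻⁴)(+1.16) = -6.1 × 10⁻⁴ → UNSTABLE
  77–136 m: −αΔT+βΔS = −(2.5 × 10⁻⁴)(-3.2)+(7.7 × 10⁻⁴)(-0.12) = 7.1 × 10⁻⁴ → stable
The 13–77 m interval has Δρ < 0: lighter water underlies denser water.

13–77 m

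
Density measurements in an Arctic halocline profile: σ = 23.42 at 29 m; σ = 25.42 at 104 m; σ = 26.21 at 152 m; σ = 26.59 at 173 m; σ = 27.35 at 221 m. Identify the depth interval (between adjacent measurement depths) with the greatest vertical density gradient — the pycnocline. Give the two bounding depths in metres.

Compute the density gradient over each adjacent pair:
  29–104 m: Δρ/Δz = 2.00/75 = 0.027 kg m⁻⁴
  104–152 m: Δρ/Δz = 0.79/48 = 0.016 kg m⁻⁴
  152–173 m: Δρ/Δz = 0.38/21 = 0.018 kg m⁻⁴
  173–221 m: Δρ/Δz = 0.76/48 = 0.016 kg m⁻⁴
The largest gradient is in the 29–104 m interval — the pycnocline.

29–104 m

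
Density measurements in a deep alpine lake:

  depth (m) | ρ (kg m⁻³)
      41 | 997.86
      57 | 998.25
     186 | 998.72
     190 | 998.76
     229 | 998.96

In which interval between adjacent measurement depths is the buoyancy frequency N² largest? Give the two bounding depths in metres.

Compute the density gradient over each adjacent pair:
  41–57 m: Δρ/Δz = 0.39/16 = 0.024 kg m⁻⁴
  57–186 m: Δρ/Δz = 0.47/129 = 3.6 × 10⁻³ kg m⁻⁴
  186–190 m: Δρ/Δz = 0.04/4 = 0.010 kg m⁻⁴
  190–229 m: Δρ/Δz = 0.20/39 = 5.1 × 10⁻³ kg m⁻⁴
The largest gradient is in the 41–57 m interval — the pycnocline.

41–57 m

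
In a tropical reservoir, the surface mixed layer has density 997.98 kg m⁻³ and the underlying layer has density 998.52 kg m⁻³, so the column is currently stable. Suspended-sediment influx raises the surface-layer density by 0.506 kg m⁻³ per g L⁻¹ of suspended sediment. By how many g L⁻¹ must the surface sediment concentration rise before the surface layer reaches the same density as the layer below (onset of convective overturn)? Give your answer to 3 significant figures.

1.07 g L⁻¹

Density deficit of the surface layer: 998.52 − 997.98 = 0.54 kg m⁻³.
Required change = 0.54 / 0.506 = 1.07 g L⁻¹.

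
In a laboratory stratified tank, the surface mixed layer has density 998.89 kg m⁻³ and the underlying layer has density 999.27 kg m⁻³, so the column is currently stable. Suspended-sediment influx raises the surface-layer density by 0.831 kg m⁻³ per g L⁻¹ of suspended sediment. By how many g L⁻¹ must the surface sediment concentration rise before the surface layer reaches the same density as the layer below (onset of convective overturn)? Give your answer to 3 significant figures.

Density deficit of the surface layer: 999.27 − 998.89 = 0.38 kg m⁻³.
Required change = 0.38 / 0.831 = 0.457 g L⁻¹.

0.457 g L⁻¹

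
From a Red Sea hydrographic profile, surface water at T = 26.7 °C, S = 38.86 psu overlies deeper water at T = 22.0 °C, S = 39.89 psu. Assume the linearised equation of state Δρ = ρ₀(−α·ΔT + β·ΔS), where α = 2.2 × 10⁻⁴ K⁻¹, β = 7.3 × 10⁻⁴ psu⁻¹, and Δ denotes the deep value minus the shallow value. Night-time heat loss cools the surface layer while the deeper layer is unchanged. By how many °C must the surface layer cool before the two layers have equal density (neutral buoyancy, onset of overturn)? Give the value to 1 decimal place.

Neutral buoyancy requires Δρ = 0, i.e. −α(T_deep − T_surf′) + β(S_deep − S_surf) = 0.
T_surf′ = T_deep − (β/α)·ΔS = 22.0 − (7.3 × 10⁻⁴/2.2 × 10⁻⁴)·(+1.03) = 18.582 °C.
Cooling required: 26.7 − (18.582) = 8.118 °C.

8.1 °C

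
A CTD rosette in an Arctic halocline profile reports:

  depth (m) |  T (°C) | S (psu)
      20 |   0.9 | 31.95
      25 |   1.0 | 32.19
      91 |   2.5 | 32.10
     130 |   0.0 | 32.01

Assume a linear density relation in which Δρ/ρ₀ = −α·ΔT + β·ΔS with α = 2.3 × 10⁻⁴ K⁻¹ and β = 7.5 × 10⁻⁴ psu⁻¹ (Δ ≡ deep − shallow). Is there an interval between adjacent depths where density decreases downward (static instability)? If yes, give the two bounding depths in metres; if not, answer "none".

25–91 m

Evaluate Δρ/ρ₀ = −αΔT + βΔS across each adjacent pair:
  20–25 m: −αΔT+βΔS = −(2.3 × 10⁻⁴)(+0.1)+(7.5 × 10⁻⁴)(+0.24) = 1.6 × 10⁻⁴ → stable
  25–91 m: −αΔT+βΔS = −(2.3 × 10⁻⁴)(+1.5)+(7.5 × 10⁻⁴)(-0.09) = -4.1 × 10⁻⁴ → UNSTABLE
  91–130 m: −αΔT+βΔS = −(2.3 × 10⁻⁴)(-2.5)+(7.5 × 10⁻⁴)(-0.09) = 5.1 × 10⁻⁴ → stable
The 25–91 m interval has Δρ < 0: lighter water underlies denser water.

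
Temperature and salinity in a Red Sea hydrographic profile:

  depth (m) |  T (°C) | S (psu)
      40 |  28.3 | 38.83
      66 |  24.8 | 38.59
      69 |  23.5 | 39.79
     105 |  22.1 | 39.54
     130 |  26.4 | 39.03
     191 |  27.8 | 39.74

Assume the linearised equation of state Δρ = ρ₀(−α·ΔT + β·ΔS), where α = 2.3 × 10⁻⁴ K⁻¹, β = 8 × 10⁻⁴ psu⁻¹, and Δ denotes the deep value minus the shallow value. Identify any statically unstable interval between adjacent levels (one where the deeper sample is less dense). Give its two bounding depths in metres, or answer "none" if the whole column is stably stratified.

105–130 m

Evaluate Δρ/ρ₀ = −αΔT + βΔS across each adjacent pair:
  40–66 m: −αΔT+βΔS = −(2.3 × 10⁻⁴)(-3.5)+(8 × 10⁻⁴)(-0.24) = 6.1 × 10⁻⁴ → stable
  66–69 m: −αΔT+βΔS = −(2.3 × 10⁻⁴)(-1.3)+(8 × 10⁻⁴)(+1.20) = 1.3 × 10⁻³ → stable
  69–105 m: −αΔT+βΔS = −(2.3 × 10⁻⁴)(-1.4)+(8 × 10⁻⁴)(-0.25) = 1.2 × 10⁻⁴ → stable
  105–130 m: −αΔT+βΔS = −(2.3 × 10⁻⁴)(+4.3)+(8 × 10⁻⁴)(-0.51) = -1.4 × 10⁻³ → UNSTABLE
  130–191 m: −αΔT+βΔS = −(2.3 × 10⁻⁴)(+1.4)+(8 × 10⁻⁴)(+0.71) = 2.5 × 10⁻⁴ → stable
The 105–130 m interval has Δρ < 0: lighter water underlies denser water.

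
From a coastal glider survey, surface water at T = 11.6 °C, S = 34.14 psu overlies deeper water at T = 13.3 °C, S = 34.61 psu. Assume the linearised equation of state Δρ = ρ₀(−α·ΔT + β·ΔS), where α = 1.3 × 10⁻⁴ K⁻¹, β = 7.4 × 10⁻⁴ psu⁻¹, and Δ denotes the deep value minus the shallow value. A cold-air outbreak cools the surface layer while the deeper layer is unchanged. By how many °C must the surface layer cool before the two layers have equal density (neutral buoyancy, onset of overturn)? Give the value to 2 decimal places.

Neutral buoyancy requires Δρ = 0, i.e. −α(T_deep − T_surf′) + β(S_deep − S_surf) = 0.
T_surf′ = T_deep − (β/α)·ΔS = 13.3 − (7.4 × 10⁻⁴/1.3 × 10⁻⁴)·(+0.47) = 10.6246 °C.
Cooling required: 11.6 − (10.6246) = 0.9754 °C.

0.98 °C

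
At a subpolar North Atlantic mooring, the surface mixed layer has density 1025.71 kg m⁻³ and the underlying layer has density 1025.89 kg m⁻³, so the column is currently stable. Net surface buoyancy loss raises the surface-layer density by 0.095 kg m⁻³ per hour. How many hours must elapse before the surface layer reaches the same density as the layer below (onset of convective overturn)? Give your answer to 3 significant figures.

1.89 hours

Density deficit of the surface layer: 1025.89 − 1025.71 = 0.18 kg m⁻³.
Required change = 0.18 / 0.095 = 1.89 hours.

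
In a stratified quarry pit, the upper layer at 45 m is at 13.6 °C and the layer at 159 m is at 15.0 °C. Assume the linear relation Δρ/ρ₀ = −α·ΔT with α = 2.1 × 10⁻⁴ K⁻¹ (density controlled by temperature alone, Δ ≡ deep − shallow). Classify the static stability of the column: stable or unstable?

unstable

ΔT = 15.0 − 13.6 = +1.4 K, so Δρ/ρ₀ = −αΔT = -2.94 × 10⁻⁴.
Δρ/ρ₀ < 0, so Δρ < 0: deeper water is lighter → statically unstable; the column would overturn.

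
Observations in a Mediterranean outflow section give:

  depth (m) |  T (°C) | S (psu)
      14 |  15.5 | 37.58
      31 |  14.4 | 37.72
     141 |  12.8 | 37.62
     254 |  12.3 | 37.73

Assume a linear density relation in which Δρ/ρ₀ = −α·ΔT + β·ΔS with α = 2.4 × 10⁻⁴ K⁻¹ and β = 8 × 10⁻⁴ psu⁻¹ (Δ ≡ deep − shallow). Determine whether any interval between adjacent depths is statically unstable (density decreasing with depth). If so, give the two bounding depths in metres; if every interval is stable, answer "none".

none

Evaluate Δρ/ρ₀ = −αΔT + βΔS across each adjacent pair:
  14–31 m: −αΔT+βΔS = −(2.4 × 10⁻⁴)(-1.1)+(8 × 10⁻⁴)(+0.14) = 3.8 × 10⁻⁴ → stable
  31–141 m: −αΔT+βΔS = −(2.4 × 10⁻⁴)(-1.6)+(8 × 10⁻⁴)(-0.10) = 3.0 × 10⁻⁴ → stable
  141–254 m: −αΔT+βΔS = −(2.4 × 10⁻⁴)(-0.5)+(8 × 10⁻⁴)(+0.11) = 2.1 × 10⁻⁴ → stable
Every interval has Δρ > 0: the column is stably stratified throughout.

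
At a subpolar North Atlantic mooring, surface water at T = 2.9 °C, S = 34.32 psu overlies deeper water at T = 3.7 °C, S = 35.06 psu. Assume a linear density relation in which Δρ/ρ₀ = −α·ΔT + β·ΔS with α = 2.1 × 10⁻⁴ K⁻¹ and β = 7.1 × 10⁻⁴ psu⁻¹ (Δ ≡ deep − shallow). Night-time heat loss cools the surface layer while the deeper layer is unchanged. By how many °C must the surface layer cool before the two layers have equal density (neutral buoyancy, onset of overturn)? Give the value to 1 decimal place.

Neutral buoyancy requires Δρ = 0, i.e. −α(T_deep − T_surf′) + β(S_deep − S_surf) = 0.
T_surf′ = T_deep − (β/α)·ΔS = 3.7 − (7.1 × 10⁻⁴/2.1 × 10⁻⁴)·(+0.74) = 1.198 °C.
Cooling required: 2.9 − (1.198) = 1.702 °C.

1.7 °C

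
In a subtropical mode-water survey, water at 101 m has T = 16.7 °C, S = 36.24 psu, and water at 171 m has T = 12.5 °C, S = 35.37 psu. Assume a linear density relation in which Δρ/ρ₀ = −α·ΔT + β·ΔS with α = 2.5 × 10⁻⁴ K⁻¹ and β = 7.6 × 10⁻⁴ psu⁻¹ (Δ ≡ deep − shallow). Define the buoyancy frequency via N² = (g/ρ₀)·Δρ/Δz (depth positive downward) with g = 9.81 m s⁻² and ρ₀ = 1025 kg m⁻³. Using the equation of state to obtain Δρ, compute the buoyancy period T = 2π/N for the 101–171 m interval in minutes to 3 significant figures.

ΔT = -4.2 K, ΔS = -0.87 psu (deep − shallow).
Δρ/ρ₀ = −αΔT + βΔS = 1.05 × 10⁻³ − 6.612 × 10⁻⁴ = 3.888 × 10⁻⁴, so Δρ ≈ 0.3985 kg m⁻³.
N² = (g/ρ₀)·Δρ/Δz = g·(Δρ/ρ₀)/Δz = 9.81 × 3.888 × 10⁻⁴ / 70 = 5.4488 × 10⁻⁵ s⁻².
N = √(5.4488 × 10⁻⁵) = 7.3816 × 10⁻³ rad s⁻¹ → T = 2π/N = 851.20 s = 14.187 min ≈ 14.2 min.

14.2 min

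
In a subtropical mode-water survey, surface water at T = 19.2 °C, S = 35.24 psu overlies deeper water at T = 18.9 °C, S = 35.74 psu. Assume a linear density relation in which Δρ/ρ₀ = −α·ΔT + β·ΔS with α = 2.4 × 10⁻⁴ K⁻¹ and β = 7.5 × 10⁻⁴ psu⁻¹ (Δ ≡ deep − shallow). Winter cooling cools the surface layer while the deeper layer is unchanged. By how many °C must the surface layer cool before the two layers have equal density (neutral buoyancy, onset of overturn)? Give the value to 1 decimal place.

Neutral buoyancy requires Δρ = 0, i.e. −α(T_deep − T_surf′) + β(S_deep − S_surf) = 0.
T_surf′ = T_deep − (β/α)·ΔS = 18.9 − (7.5 × 10⁻⁴/2.4 × 10⁻⁴)·(+0.50) = 17.337 °C.
Cooling required: 19.2 − (17.337) = 1.863 °C.

1.9 °C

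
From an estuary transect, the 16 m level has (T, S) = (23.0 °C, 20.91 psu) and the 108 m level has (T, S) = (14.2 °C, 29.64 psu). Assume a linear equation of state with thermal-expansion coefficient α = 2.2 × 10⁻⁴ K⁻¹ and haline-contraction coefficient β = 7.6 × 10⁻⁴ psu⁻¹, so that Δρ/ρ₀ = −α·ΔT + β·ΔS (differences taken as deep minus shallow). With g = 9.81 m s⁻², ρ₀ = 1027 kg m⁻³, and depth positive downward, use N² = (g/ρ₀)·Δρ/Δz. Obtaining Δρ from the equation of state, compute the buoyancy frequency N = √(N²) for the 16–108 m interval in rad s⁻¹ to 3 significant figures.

ΔT = -8.8 K, ΔS = +8.73 psu (deep − shallow).
Δρ/ρ₀ = −αΔT + βΔS = 1.936 × 10⁻³ + 6.6348 × 10⁻³ = 8.5708 × 10⁻³, so Δρ ≈ 8.802 kg m⁻³.
N² = (g/ρ₀)·Δρ/Δz = g·(Δρ/ρ₀)/Δz = 9.81 × 8.5708 × 10⁻³ / 92 = 9.1391 × 10⁻⁴ s⁻².
N = √(9.1391 × 10⁻⁴) = 0.030231 rad s⁻¹ ≈ 0.0302 rad s⁻¹.

0.0302 rad s⁻¹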